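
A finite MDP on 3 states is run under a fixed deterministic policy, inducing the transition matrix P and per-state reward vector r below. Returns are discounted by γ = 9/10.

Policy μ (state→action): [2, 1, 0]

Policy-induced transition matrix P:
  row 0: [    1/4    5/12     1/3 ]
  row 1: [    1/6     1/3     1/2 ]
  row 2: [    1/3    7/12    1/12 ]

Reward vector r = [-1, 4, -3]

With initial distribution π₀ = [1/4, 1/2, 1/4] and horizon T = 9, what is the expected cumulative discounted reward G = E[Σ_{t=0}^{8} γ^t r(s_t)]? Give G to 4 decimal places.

G = 3.5824

t=0: π = [0.2500, 0.5000, 0.2500], E[r] = 1.0000, γ^t·E[r] = 1.000000, running G = 1.000000
t=1: π = [0.2292, 0.4167, 0.3542], E[r] = 0.3750, γ^t·E[r] = 0.337500, running G = 1.337500
t=2: π = [0.2448, 0.4410, 0.3142], E[r] = 0.5764, γ^t·E[r] = 0.466875, running G = 1.804375
t=3: π = [0.2394, 0.4323, 0.3283], E[r] = 0.5049, γ^t·E[r] = 0.368086, running G = 2.172461
t=4: π = [0.2413, 0.4354, 0.3233], E[r] = 0.5301, γ^t·E[r] = 0.347825, running G = 2.520286
t=5: π = [0.2407, 0.4343, 0.3251], E[r] = 0.5212, γ^t·E[r] = 0.307785, running G = 2.828072
t=6: π = [0.2409, 0.4347, 0.3244], E[r] = 0.5244, γ^t·E[r] = 0.278677, running G = 3.106749
t=7: π = [0.2408, 0.4345, 0.3247], E[r] = 0.5233, γ^t·E[r] = 0.250279, running G = 3.357028
t=8: π = [0.2408, 0.4346, 0.3246], E[r] = 0.5237, γ^t·E[r] = 0.225419, running G = 3.582447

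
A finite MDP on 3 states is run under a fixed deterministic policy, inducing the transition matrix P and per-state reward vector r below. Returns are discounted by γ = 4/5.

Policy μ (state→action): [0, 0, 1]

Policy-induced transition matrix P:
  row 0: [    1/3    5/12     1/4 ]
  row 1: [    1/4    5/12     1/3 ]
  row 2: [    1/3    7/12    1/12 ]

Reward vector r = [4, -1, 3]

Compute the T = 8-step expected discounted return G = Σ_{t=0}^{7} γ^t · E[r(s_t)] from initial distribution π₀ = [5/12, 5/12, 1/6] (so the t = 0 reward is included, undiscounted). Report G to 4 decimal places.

G = 6.4203

t=0: π = [0.4167, 0.4167, 0.1667], E[r] = 1.7500, γ^t·E[r] = 1.750000, running G = 1.750000
t=1: π = [0.2986, 0.4444, 0.2569], E[r] = 1.5208, γ^t·E[r] = 1.216667, running G = 2.966667
t=2: π = [0.2963, 0.4595, 0.2442], E[r] = 1.4583, γ^t·E[r] = 0.933333, running G = 3.900000
t=3: π = [0.2950, 0.4574, 0.2476], E[r] = 1.4656, γ^t·E[r] = 0.750370, running G = 4.650370
t=4: π = [0.2952, 0.4579, 0.2468], E[r] = 1.4635, γ^t·E[r] = 0.599447, running G = 5.249817
t=5: π = [0.2952, 0.4578, 0.2470], E[r] = 1.4639, γ^t·E[r] = 0.479704, running G = 5.729521
t=6: π = [0.2952, 0.4578, 0.2470], E[r] = 1.4638, γ^t·E[r] = 0.383736, running G = 6.113257
t=7: π = [0.2952, 0.4578, 0.2470], E[r] = 1.4639, γ^t·E[r] = 0.306994, running G = 6.420251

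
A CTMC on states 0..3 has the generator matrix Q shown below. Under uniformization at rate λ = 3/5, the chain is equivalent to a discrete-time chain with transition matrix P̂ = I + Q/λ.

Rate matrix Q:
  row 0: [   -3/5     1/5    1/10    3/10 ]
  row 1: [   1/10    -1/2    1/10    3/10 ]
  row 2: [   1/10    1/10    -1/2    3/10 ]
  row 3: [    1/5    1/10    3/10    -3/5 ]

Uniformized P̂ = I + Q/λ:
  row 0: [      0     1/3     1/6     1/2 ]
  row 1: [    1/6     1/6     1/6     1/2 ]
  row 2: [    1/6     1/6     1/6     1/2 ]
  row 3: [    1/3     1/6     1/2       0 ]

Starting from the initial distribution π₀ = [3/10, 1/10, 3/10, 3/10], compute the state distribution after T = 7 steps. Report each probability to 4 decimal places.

π = [0.1903, 0.1985, 0.2776, 0.3336]

t=0: π = [0.3000, 0.1000, 0.3000, 0.3000]
t=1: π = [0.1667, 0.2167, 0.2667, 0.3500]
t=2: π = [0.1972, 0.1944, 0.2833, 0.3250]
t=3: π = [0.1880, 0.1995, 0.2750, 0.3375]
t=4: π = [0.1916, 0.1980, 0.2792, 0.3313]
t=5: π = [0.1899, 0.1986, 0.2771, 0.3344]
t=6: π = [0.1907, 0.1983, 0.2781, 0.3328]
t=7: π = [0.1903, 0.1985, 0.2776, 0.3336]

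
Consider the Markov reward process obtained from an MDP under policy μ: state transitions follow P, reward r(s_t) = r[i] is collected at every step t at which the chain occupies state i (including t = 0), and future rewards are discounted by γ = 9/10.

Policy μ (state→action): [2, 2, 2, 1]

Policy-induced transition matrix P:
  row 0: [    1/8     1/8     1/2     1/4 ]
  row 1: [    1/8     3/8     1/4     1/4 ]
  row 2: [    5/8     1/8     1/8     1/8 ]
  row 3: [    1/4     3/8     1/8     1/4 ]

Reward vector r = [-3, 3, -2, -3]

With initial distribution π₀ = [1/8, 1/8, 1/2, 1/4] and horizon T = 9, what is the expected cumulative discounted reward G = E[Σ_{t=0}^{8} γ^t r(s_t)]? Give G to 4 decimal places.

t=0: π = [0.1250, 0.1250, 0.5000, 0.2500], E[r] = -1.7500, γ^t·E[r] = -1.750000, running G = -1.750000
t=1: π = [0.4063, 0.2188, 0.1875, 0.1875], E[r] = -1.5000, γ^t·E[r] = -1.350000, running G = -3.100000
t=2: π = [0.2422, 0.2266, 0.3047, 0.2266], E[r] = -1.3359, γ^t·E[r] = -1.082109, running G = -4.182109
t=3: π = [0.3057, 0.2383, 0.2441, 0.2119], E[r] = -1.3262, γ^t·E[r] = -0.966779, running G = -5.148889
t=4: π = [0.2736, 0.2375, 0.2694, 0.2195], E[r] = -1.3053, γ^t·E[r] = -0.856406, running G = -6.005295
t=5: π = [0.2871, 0.2393, 0.2573, 0.2163], E[r] = -1.3072, γ^t·E[r] = -0.771874, running G = -6.777168
t=6: π = [0.2807, 0.2389, 0.2626, 0.2178], E[r] = -1.3040, γ^t·E[r] = -0.693022, running G = -7.470190
t=7: π = [0.2835, 0.2392, 0.2601, 0.2172], E[r] = -1.3048, γ^t·E[r] = -0.624072, running G = -8.094262
t=8: π = [0.2822, 0.2391, 0.2612, 0.2175], E[r] = -1.3042, γ^t·E[r] = -0.561433, running G = -8.655695

G = -8.6557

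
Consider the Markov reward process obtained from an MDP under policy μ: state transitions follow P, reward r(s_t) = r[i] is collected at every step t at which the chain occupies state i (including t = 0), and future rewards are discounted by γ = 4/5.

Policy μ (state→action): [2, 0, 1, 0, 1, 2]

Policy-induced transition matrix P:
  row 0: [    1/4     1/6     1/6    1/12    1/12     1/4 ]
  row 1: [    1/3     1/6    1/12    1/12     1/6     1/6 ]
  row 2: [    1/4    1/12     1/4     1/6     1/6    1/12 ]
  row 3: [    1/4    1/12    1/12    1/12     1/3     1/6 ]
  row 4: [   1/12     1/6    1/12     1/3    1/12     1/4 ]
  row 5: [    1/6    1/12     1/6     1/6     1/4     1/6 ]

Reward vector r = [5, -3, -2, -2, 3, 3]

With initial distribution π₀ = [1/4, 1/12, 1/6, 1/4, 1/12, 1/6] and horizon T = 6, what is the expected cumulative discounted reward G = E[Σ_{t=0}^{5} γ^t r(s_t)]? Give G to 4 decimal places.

G = 4.2436

t=0: π = [0.2500, 0.0833, 0.1667, 0.2500, 0.0833, 0.1667], E[r] = 0.9167, γ^t·E[r] = 0.916667, running G = 0.916667
t=1: π = [0.2292, 0.1181, 0.1458, 0.1319, 0.1944, 0.1806], E[r] = 1.3611, γ^t·E[r] = 1.088889, running G = 2.005556
t=2: π = [0.2124, 0.1285, 0.1418, 0.1591, 0.1684, 0.1898], E[r] = 1.1493, γ^t·E[r] = 0.735556, running G = 2.741111
t=3: π = [0.2168, 0.1258, 0.1405, 0.1531, 0.1773, 0.1866], E[r] = 1.2113, γ^t·E[r] = 0.620173, running G = 3.361284
t=4: π = [0.2154, 0.1267, 0.1404, 0.1549, 0.1749, 0.1878], E[r] = 1.1945, γ^t·E[r] = 0.489259, running G = 3.850543
t=5: π = [0.2158, 0.1264, 0.1403, 0.1544, 0.1756, 0.1875], E[r] = 1.1994, γ^t·E[r] = 0.393023, running G = 4.243566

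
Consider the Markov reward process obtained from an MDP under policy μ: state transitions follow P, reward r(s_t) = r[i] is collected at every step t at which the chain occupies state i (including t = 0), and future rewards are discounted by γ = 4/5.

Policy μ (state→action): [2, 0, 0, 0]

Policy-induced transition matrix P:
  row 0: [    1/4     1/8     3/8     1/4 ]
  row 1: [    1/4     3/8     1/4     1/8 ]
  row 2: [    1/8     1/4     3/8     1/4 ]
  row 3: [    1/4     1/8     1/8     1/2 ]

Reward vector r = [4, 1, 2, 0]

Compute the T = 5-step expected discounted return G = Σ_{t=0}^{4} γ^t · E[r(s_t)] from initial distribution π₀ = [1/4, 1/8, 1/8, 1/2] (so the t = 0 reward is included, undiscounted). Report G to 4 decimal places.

t=0: π = [0.2500, 0.1250, 0.1250, 0.5000], E[r] = 1.3750, γ^t·E[r] = 1.375000, running G = 1.375000
t=1: π = [0.2344, 0.1719, 0.2344, 0.3594], E[r] = 1.5781, γ^t·E[r] = 1.262500, running G = 2.637500
t=2: π = [0.2207, 0.1973, 0.2637, 0.3184], E[r] = 1.6074, γ^t·E[r] = 1.028750, running G = 3.666250
t=3: π = [0.2170, 0.2073, 0.2708, 0.3049], E[r] = 1.6169, γ^t·E[r] = 0.827875, running G = 4.494125
t=4: π = [0.2162, 0.2107, 0.2729, 0.3003], E[r] = 1.6210, γ^t·E[r] = 0.663963, running G = 5.158088

G = 5.1581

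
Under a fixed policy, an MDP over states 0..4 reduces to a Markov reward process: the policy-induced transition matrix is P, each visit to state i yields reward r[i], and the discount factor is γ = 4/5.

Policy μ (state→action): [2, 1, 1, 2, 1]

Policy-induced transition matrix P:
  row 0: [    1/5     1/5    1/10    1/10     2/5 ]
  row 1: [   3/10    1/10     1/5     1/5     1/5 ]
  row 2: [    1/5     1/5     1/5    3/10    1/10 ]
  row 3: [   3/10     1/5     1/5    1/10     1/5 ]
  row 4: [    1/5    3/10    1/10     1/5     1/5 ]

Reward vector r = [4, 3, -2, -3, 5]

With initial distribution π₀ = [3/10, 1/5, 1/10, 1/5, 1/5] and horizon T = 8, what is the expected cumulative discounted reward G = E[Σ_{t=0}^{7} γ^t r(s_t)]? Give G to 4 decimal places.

t=0: π = [0.3000, 0.2000, 0.1000, 0.2000, 0.2000], E[r] = 2.0000, γ^t·E[r] = 2.000000, running G = 2.000000
t=1: π = [0.2400, 0.2000, 0.1500, 0.1600, 0.2500], E[r] = 2.0300, γ^t·E[r] = 1.624000, running G = 3.624000
t=2: π = [0.2360, 0.2050, 0.1510, 0.1750, 0.2330], E[r] = 1.8970, γ^t·E[r] = 1.214080, running G = 4.838080
t=3: π = [0.2380, 0.2028, 0.1531, 0.1740, 0.2321], E[r] = 1.8927, γ^t·E[r] = 0.969062, running G = 5.807142
t=4: π = [0.2377, 0.2029, 0.1530, 0.1741, 0.2323], E[r] = 1.8927, γ^t·E[r] = 0.775229, running G = 6.582372
t=5: π = [0.2377, 0.2029, 0.1530, 0.1741, 0.2322], E[r] = 1.8924, γ^t·E[r] = 0.620116, running G = 7.202488
t=6: π = [0.2377, 0.2029, 0.1530, 0.1741, 0.2322], E[r] = 1.8924, γ^t·E[r] = 0.496094, running G = 7.698582
t=7: π = [0.2377, 0.2029, 0.1530, 0.1741, 0.2322], E[r] = 1.8924, γ^t·E[r] = 0.396875, running G = 8.095457

G = 8.0955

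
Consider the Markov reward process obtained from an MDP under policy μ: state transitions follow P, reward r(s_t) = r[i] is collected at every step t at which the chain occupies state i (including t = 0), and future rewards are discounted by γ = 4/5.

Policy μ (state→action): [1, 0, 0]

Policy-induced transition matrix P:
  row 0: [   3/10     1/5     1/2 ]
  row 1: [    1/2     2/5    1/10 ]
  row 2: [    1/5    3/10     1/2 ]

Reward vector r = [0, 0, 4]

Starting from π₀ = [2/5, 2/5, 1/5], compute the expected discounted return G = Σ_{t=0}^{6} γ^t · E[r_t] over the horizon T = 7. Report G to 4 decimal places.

t=0: π = [0.4000, 0.4000, 0.2000], E[r] = 0.8000, γ^t·E[r] = 0.800000, running G = 0.800000
t=1: π = [0.3600, 0.3000, 0.3400], E[r] = 1.3600, γ^t·E[r] = 1.088000, running G = 1.888000
t=2: π = [0.3260, 0.2940, 0.3800], E[r] = 1.5200, γ^t·E[r] = 0.972800, running G = 2.860800
t=3: π = [0.3208, 0.2968, 0.3824], E[r] = 1.5296, γ^t·E[r] = 0.783155, running G = 3.643955
t=4: π = [0.3211, 0.2976, 0.3813], E[r] = 1.5251, γ^t·E[r] = 0.624689, running G = 4.268644
t=5: π = [0.3214, 0.2976, 0.3810], E[r] = 1.5238, γ^t·E[r] = 0.499332, running G = 4.767976
t=6: π = [0.3214, 0.2976, 0.3809], E[r] = 1.5238, γ^t·E[r] = 0.399445, running G = 5.167422

G = 5.1674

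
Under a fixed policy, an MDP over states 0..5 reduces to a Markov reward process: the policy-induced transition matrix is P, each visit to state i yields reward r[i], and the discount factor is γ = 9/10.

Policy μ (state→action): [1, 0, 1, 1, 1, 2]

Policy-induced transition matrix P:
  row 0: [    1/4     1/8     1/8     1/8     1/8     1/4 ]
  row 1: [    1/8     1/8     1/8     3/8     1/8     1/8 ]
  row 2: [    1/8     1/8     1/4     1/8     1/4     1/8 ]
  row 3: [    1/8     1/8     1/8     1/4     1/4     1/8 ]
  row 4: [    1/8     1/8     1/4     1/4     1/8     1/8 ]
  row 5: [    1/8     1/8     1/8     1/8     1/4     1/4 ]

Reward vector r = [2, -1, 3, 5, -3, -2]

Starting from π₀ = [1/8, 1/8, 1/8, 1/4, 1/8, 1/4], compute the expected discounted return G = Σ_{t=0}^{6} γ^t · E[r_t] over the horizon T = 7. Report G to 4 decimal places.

t=0: π = [0.1250, 0.1250, 0.1250, 0.2500, 0.1250, 0.2500], E[r] = 0.8750, γ^t·E[r] = 0.875000, running G = 0.875000
t=1: π = [0.1406, 0.1250, 0.1563, 0.2031, 0.2031, 0.1719], E[r] = 0.6875, γ^t·E[r] = 0.618750, running G = 1.493750
t=2: π = [0.1426, 0.1250, 0.1699, 0.2070, 0.1914, 0.1641], E[r] = 0.8027, γ^t·E[r] = 0.650215, running G = 2.143965
t=3: π = [0.1428, 0.1250, 0.1702, 0.2061, 0.1926, 0.1633], E[r] = 0.7969, γ^t·E[r] = 0.580922, running G = 2.724887
t=4: π = [0.1429, 0.1250, 0.1703, 0.2061, 0.1924, 0.1633], E[r] = 0.7983, γ^t·E[r] = 0.523771, running G = 3.248657
t=5: π = [0.1429, 0.1250, 0.1703, 0.2061, 0.1925, 0.1633], E[r] = 0.7982, γ^t·E[r] = 0.471313, running G = 3.719970
t=6: π = [0.1429, 0.1250, 0.1704, 0.2061, 0.1925, 0.1633], E[r] = 0.7982, γ^t·E[r] = 0.424190, running G = 4.144160

G = 4.1442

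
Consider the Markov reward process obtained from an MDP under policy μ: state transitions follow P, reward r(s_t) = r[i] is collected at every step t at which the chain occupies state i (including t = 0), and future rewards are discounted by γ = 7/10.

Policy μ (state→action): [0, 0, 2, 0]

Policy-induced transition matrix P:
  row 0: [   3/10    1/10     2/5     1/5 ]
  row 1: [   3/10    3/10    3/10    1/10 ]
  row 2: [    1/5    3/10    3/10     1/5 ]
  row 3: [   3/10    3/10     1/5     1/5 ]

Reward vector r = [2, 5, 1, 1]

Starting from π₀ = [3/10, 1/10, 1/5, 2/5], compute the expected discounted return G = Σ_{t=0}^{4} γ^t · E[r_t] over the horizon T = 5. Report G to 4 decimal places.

G = 5.6827

t=0: π = [0.3000, 0.1000, 0.2000, 0.4000], E[r] = 1.7000, γ^t·E[r] = 1.700000, running G = 1.700000
t=1: π = [0.2800, 0.2400, 0.2900, 0.1900], E[r] = 2.2400, γ^t·E[r] = 1.568000, running G = 3.268000
t=2: π = [0.2710, 0.2440, 0.3090, 0.1760], E[r] = 2.2470, γ^t·E[r] = 1.101030, running G = 4.369030
t=3: π = [0.2691, 0.2458, 0.3095, 0.1756], E[r] = 2.2523, γ^t·E[r] = 0.772539, running G = 5.141569
t=4: π = [0.2691, 0.2462, 0.3094, 0.1754], E[r] = 2.2538, γ^t·E[r] = 0.541130, running G = 5.682699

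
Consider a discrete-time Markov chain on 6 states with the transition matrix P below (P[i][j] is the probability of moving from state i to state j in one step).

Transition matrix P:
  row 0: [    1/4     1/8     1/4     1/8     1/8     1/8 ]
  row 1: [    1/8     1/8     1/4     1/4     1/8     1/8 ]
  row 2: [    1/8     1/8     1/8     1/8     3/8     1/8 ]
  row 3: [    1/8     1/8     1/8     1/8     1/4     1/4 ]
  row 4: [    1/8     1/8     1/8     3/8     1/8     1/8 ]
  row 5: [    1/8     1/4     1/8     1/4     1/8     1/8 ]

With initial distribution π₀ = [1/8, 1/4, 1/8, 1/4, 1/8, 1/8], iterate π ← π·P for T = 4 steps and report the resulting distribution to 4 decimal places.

t=0: π = [0.1250, 0.2500, 0.1250, 0.2500, 0.1250, 0.1250]
t=1: π = [0.1406, 0.1406, 0.1719, 0.2031, 0.1875, 0.1563]
t=2: π = [0.1426, 0.1445, 0.1602, 0.2090, 0.1934, 0.1504]
t=3: π = [0.1428, 0.1438, 0.1609, 0.2102, 0.1912, 0.1511]
t=4: π = [0.1429, 0.1439, 0.1608, 0.2097, 0.1915, 0.1513]

π = [0.1429, 0.1439, 0.1608, 0.2097, 0.1915, 0.1513]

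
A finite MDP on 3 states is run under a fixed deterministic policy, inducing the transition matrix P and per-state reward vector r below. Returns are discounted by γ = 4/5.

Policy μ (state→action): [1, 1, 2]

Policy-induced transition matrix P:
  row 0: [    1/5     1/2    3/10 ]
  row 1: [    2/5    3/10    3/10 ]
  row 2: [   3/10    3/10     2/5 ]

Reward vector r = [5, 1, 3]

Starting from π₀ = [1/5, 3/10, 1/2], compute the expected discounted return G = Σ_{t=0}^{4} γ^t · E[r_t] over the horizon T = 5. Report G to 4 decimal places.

G = 9.6596

t=0: π = [0.2000, 0.3000, 0.5000], E[r] = 2.8000, γ^t·E[r] = 2.800000, running G = 2.800000
t=1: π = [0.3100, 0.3400, 0.3500], E[r] = 2.9400, γ^t·E[r] = 2.352000, running G = 5.152000
t=2: π = [0.3030, 0.3620, 0.3350], E[r] = 2.8820, γ^t·E[r] = 1.844480, running G = 6.996480
t=3: π = [0.3059, 0.3606, 0.3335], E[r] = 2.8906, γ^t·E[r] = 1.479987, running G = 8.476467
t=4: π = [0.3055, 0.3612, 0.3334], E[r] = 2.8886, γ^t·E[r] = 1.183162, running G = 9.659630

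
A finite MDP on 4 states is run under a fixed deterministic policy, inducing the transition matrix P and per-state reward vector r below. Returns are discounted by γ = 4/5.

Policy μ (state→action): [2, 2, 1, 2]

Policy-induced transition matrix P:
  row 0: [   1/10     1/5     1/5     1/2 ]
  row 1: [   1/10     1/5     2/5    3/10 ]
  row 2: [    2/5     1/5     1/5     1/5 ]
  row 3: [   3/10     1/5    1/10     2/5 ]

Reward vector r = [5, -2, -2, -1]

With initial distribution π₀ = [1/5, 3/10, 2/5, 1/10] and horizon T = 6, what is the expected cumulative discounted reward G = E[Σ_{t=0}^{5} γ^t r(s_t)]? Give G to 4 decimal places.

t=0: π = [0.2000, 0.3000, 0.4000, 0.1000], E[r] = -0.5000, γ^t·E[r] = -0.500000, running G = -0.500000
t=1: π = [0.2400, 0.2000, 0.2500, 0.3100], E[r] = -0.0100, γ^t·E[r] = -0.008000, running G = -0.508000
t=2: π = [0.2370, 0.2000, 0.2090, 0.3540], E[r] = 0.0130, γ^t·E[r] = 0.008320, running G = -0.499680
t=3: π = [0.2335, 0.2000, 0.2046, 0.3619], E[r] = -0.0036, γ^t·E[r] = -0.001843, running G = -0.501523
t=4: π = [0.2338, 0.2000, 0.2038, 0.3624], E[r] = -0.0013, γ^t·E[r] = -0.000512, running G = -0.502035
t=5: π = [0.2336, 0.2000, 0.2038, 0.3626], E[r] = -0.0020, γ^t·E[r] = -0.000650, running G = -0.502685

G = -0.5027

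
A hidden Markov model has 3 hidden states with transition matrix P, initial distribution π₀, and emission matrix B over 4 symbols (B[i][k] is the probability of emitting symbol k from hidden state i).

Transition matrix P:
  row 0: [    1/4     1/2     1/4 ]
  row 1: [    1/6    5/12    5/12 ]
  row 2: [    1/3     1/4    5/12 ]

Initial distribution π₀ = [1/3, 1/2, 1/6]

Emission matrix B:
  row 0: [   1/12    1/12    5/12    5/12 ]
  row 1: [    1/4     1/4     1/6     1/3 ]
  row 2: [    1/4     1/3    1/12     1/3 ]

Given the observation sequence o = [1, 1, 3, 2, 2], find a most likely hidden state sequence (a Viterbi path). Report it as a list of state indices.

path = [1, 2, 2, 0, 0]

t=0: δ = [2.778e-02, 1.250e-01, 5.556e-02]  (obs o_0=1)
t=1: δ = [1.736e-03, 1.302e-02, 1.736e-02]  ψ = [1, 1, 1]  (obs o_1=1)
t=2: δ = [2.411e-03, 1.808e-03, 2.411e-03]  ψ = [2, 1, 2]  (obs o_2=3)
t=3: δ = [3.349e-04, 2.009e-04, 8.372e-05]  ψ = [2, 0, 2]  (obs o_3=2)
t=4: δ = [3.489e-05, 2.791e-05, 6.977e-06]  ψ = [0, 0, 0]  (obs o_4=2)
backtrack: best end state = 0; path = [1, 2, 2, 0, 0]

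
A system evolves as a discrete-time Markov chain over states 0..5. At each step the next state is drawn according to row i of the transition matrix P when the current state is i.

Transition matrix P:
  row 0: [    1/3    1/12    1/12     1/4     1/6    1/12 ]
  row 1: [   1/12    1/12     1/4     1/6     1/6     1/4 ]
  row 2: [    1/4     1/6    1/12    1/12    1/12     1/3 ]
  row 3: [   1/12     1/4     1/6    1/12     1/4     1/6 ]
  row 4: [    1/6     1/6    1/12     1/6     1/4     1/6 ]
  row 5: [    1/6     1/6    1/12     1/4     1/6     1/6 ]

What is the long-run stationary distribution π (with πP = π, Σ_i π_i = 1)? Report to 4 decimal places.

Balance equations π_j = Σ_i π_i·P[i][j]:
  π_0 = 1/3·π_0 + 1/12·π_1 + 1/4·π_2 + 1/12·π_3 + 1/6·π_4 + 1/6·π_5
  π_1 = 1/12·π_0 + 1/12·π_1 + 1/6·π_2 + 1/4·π_3 + 1/6·π_4 + 1/6·π_5
  π_2 = 1/12·π_0 + 1/4·π_1 + 1/12·π_2 + 1/6·π_3 + 1/12·π_4 + 1/12·π_5
  π_3 = 1/4·π_0 + 1/6·π_1 + 1/12·π_2 + 1/12·π_3 + 1/6·π_4 + 1/4·π_5
  π_4 = 1/6·π_0 + 1/6·π_1 + 1/12·π_2 + 1/4·π_3 + 1/4·π_4 + 1/6·π_5
  normalize: π_0 + π_1 + π_2 + π_3 + π_4 + π_5 = 1
Solving the linear system gives exactly π = [44015/244862, 37533/244862, 30179/244862, 21110/122431, 45615/244862, 22650/122431].

π = [0.1798, 0.1533, 0.1232, 0.1724, 0.1863, 0.1850]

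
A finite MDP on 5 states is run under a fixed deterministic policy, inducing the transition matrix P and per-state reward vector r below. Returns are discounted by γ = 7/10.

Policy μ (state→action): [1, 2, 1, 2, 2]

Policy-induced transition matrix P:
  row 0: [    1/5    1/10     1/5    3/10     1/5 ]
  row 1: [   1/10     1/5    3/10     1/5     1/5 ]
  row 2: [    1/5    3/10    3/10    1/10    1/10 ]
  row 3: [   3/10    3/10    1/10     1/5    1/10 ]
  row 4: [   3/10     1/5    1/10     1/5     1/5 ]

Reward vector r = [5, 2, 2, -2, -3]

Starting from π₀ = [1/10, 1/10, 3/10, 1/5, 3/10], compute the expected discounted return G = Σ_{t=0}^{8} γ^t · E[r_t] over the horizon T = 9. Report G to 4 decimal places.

G = 2.4165

t=0: π = [0.1000, 0.1000, 0.3000, 0.2000, 0.3000], E[r] = 0.0000, γ^t·E[r] = 0.000000, running G = 0.000000
t=1: π = [0.2400, 0.2400, 0.1900, 0.1800, 0.1500], E[r] = 1.2500, γ^t·E[r] = 0.875000, running G = 0.875000
t=2: π = [0.2090, 0.2130, 0.2100, 0.2050, 0.1630], E[r] = 0.9920, γ^t·E[r] = 0.486080, running G = 1.361080
t=3: π = [0.2155, 0.2206, 0.2055, 0.1999, 0.1585], E[r] = 1.0544, γ^t·E[r] = 0.361659, running G = 1.722739
t=4: π = [0.2138, 0.2190, 0.2068, 0.2010, 0.1595], E[r] = 1.0400, γ^t·E[r] = 0.249714, running G = 1.972453
t=5: π = [0.2141, 0.2194, 0.2065, 0.2007, 0.1592], E[r] = 1.0435, γ^t·E[r] = 0.175385, running G = 2.147838
t=6: π = [0.2141, 0.2193, 0.2066, 0.2008, 0.1593], E[r] = 1.0427, γ^t·E[r] = 0.122676, running G = 2.270513
t=7: π = [0.2141, 0.2193, 0.2066, 0.2007, 0.1593], E[r] = 1.0429, γ^t·E[r] = 0.085889, running G = 2.356402
t=8: π = [0.2141, 0.2193, 0.2066, 0.2007, 0.1593], E[r] = 1.0429, γ^t·E[r] = 0.060120, running G = 2.416522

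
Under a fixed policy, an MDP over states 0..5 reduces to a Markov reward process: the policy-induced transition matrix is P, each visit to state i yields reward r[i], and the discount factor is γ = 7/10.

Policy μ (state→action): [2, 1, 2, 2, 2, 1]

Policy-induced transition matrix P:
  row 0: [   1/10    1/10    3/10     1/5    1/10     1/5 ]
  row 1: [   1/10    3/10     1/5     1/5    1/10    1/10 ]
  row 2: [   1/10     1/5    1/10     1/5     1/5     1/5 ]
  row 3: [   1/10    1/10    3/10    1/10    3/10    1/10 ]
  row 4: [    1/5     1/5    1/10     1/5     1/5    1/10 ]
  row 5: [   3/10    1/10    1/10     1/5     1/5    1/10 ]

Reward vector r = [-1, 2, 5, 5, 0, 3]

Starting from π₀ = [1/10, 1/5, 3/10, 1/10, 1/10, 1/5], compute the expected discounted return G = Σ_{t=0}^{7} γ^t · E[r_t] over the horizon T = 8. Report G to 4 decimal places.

G = 8.0523

t=0: π = [0.1000, 0.2000, 0.3000, 0.1000, 0.1000, 0.2000], E[r] = 2.9000, γ^t·E[r] = 2.900000, running G = 2.900000
t=1: π = [0.1500, 0.1800, 0.1600, 0.1900, 0.1800, 0.1400], E[r] = 2.3800, γ^t·E[r] = 1.666000, running G = 4.566000
t=2: π = [0.1460, 0.1700, 0.1860, 0.1810, 0.1860, 0.1310], E[r] = 2.4220, γ^t·E[r] = 1.186780, running G = 5.752780
t=3: π = [0.1448, 0.1712, 0.1824, 0.1819, 0.1865, 0.1332], E[r] = 2.4187, γ^t·E[r] = 0.829614, running G = 6.582394
t=4: π = [0.1453, 0.1711, 0.1825, 0.1818, 0.1866, 0.1327], E[r] = 2.4165, γ^t·E[r] = 0.580197, running G = 7.162591
t=5: π = [0.1452, 0.1711, 0.1825, 0.1818, 0.1865, 0.1328], E[r] = 2.4171, γ^t·E[r] = 0.406249, running G = 7.568840
t=6: π = [0.1452, 0.1711, 0.1825, 0.1818, 0.1865, 0.1328], E[r] = 2.4171, γ^t·E[r] = 0.284364, running G = 7.853205
t=7: π = [0.1452, 0.1711, 0.1825, 0.1818, 0.1865, 0.1328], E[r] = 2.4171, γ^t·E[r] = 0.199055, running G = 8.052260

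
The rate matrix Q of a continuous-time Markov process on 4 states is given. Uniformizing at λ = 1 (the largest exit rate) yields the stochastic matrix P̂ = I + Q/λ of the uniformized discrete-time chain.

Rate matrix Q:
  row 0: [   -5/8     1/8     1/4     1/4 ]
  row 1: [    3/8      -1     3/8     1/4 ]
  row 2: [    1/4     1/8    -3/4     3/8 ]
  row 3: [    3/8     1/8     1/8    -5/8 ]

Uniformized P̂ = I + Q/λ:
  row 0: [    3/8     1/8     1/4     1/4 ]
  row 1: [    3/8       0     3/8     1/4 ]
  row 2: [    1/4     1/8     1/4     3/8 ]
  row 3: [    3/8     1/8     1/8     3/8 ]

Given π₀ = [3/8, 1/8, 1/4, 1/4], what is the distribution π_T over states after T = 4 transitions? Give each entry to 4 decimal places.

t=0: π = [0.3750, 0.1250, 0.2500, 0.2500]
t=1: π = [0.3438, 0.1094, 0.2344, 0.3125]
t=2: π = [0.3457, 0.1113, 0.2246, 0.3184]
t=3: π = [0.3469, 0.1111, 0.2241, 0.3179]
t=4: π = [0.3470, 0.1111, 0.2242, 0.3177]

π = [0.3470, 0.1111, 0.2242, 0.3177]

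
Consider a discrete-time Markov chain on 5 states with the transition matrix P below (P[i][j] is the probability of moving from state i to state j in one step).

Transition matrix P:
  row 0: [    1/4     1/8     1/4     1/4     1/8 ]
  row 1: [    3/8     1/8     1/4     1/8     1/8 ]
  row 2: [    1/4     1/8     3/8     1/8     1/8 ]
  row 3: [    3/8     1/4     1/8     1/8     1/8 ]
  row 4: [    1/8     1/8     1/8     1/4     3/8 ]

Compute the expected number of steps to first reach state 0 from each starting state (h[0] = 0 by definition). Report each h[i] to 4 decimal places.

First-step conditioning: h[0] = 0; for i ≠ 0, h[i] = 1 + Σ_k P[i][k]·h[k].
  h[1] = 1 + 1/8·h[1] + 1/4·h[2] + 1/8·h[3] + 1/8·h[4]
  h[2] = 1 + 1/8·h[1] + 3/8·h[2] + 1/8·h[3] + 1/8·h[4]
  h[3] = 1 + 1/4·h[1] + 1/8·h[2] + 1/8·h[3] + 1/8·h[4]
  h[4] = 1 + 1/8·h[1] + 1/8·h[2] + 1/4·h[3] + 3/8·h[4]
Solving the 4×4 linear system over states ≠ 0 gives exactly h = [0, 2688/815, 3072/815, 528/163, 3512/815] (h[0] = 0 is the target).

h = [0.0000, 3.2982, 3.7693, 3.2393, 4.3092]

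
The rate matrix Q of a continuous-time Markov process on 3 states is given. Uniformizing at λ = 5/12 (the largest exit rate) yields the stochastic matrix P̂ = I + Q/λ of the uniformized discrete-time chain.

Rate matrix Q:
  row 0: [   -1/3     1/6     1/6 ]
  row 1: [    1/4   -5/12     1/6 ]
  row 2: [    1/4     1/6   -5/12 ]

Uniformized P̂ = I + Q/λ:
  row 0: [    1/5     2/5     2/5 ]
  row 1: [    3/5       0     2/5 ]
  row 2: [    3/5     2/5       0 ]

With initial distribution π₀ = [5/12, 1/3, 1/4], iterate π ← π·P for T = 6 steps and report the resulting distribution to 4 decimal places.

t=0: π = [0.4167, 0.3333, 0.2500]
t=1: π = [0.4333, 0.2667, 0.3000]
t=2: π = [0.4267, 0.2933, 0.2800]
t=3: π = [0.4293, 0.2827, 0.2880]
t=4: π = [0.4283, 0.2869, 0.2848]
t=5: π = [0.4287, 0.2852, 0.2861]
t=6: π = [0.4285, 0.2859, 0.2856]

π = [0.4285, 0.2859, 0.2856]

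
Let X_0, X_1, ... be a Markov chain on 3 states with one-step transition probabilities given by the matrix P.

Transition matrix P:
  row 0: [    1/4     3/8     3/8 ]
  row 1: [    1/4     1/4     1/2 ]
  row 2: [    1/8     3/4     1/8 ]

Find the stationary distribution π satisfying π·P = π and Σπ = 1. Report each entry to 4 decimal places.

Balance equations π_j = Σ_i π_i·P[i][j]:
  π_0 = 1/4·π_0 + 1/4·π_1 + 1/8·π_2
  π_1 = 3/8·π_0 + 1/4·π_1 + 3/4·π_2
  normalize: π_0 + π_1 + π_2 = 1
Solving the linear system gives exactly π = [6/29, 13/29, 10/29].

π = [0.2069, 0.4483, 0.3448]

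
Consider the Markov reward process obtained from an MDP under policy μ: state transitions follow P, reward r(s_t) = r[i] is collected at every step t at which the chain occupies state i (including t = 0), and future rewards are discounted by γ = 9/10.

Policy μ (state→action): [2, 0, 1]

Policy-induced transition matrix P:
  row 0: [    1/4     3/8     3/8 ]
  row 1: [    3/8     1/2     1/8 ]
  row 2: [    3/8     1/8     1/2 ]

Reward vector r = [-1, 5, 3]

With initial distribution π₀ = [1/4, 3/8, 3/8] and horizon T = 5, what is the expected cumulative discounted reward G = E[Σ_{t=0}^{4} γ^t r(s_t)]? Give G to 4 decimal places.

t=0: π = [0.2500, 0.3750, 0.3750], E[r] = 2.7500, γ^t·E[r] = 2.750000, running G = 2.750000
t=1: π = [0.3438, 0.3281, 0.3281], E[r] = 2.2813, γ^t·E[r] = 2.053125, running G = 4.803125
t=2: π = [0.3320, 0.3340, 0.3340], E[r] = 2.3398, γ^t·E[r] = 1.895273, running G = 6.698398
t=3: π = [0.3335, 0.3333, 0.3333], E[r] = 2.3325, γ^t·E[r] = 1.700407, running G = 8.398805
t=4: π = [0.3333, 0.3333, 0.3333], E[r] = 2.3334, γ^t·E[r] = 1.530967, running G = 9.929772

G = 9.9298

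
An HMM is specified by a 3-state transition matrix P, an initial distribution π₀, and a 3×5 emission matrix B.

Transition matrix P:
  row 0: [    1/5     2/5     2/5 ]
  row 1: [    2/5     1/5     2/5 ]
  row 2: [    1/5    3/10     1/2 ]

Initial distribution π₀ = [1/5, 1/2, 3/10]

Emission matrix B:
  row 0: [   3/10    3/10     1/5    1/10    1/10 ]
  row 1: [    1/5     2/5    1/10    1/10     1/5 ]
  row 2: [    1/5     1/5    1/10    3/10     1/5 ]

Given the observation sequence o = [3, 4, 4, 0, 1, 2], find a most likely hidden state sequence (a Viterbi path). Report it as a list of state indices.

t=0: δ = [2.000e-02, 5.000e-02, 9.000e-02]  (obs o_0=3)
t=1: δ = [2.000e-03, 5.400e-03, 9.000e-03]  ψ = [1, 2, 2]  (obs o_1=4)
t=2: δ = [2.160e-04, 5.400e-04, 9.000e-04]  ψ = [1, 2, 2]  (obs o_2=4)
t=3: δ = [6.480e-05, 5.400e-05, 9.000e-05]  ψ = [1, 2, 2]  (obs o_3=0)
t=4: δ = [6.480e-06, 1.080e-05, 9.000e-06]  ψ = [1, 2, 2]  (obs o_4=1)
t=5: δ = [8.640e-07, 2.700e-07, 4.500e-07]  ψ = [1, 2, 2]  (obs o_5=2)
backtrack: best end state = 0; path = [2, 2, 2, 2, 1, 0]

path = [2, 2, 2, 2, 1, 0]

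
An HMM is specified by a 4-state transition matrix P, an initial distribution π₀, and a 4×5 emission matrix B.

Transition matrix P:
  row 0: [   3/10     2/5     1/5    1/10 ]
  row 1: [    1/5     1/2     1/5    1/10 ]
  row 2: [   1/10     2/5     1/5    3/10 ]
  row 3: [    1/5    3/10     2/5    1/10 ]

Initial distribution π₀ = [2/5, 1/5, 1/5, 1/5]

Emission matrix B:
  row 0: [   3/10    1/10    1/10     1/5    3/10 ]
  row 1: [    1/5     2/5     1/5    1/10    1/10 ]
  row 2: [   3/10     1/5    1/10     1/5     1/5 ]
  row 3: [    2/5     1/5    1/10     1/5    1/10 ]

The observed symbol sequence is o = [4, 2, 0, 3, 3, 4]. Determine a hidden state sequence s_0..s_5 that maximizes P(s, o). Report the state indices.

path = [0, 1, 1, 0, 0, 0]

t=0: δ = [1.200e-01, 2.000e-02, 4.000e-02, 2.000e-02]  (obs o_0=4)
t=1: δ = [3.600e-03, 9.600e-03, 2.400e-03, 1.200e-03]  ψ = [0, 0, 0, 0]  (obs o_1=2)
t=2: δ = [5.760e-04, 9.600e-04, 5.760e-04, 3.840e-04]  ψ = [1, 1, 1, 1]  (obs o_2=0)
t=3: δ = [3.840e-05, 4.800e-05, 3.840e-05, 3.456e-05]  ψ = [1, 1, 1, 2]  (obs o_3=3)
t=4: δ = [2.304e-06, 2.400e-06, 2.765e-06, 2.304e-06]  ψ = [0, 1, 3, 2]  (obs o_4=3)
t=5: δ = [2.074e-07, 1.200e-07, 1.843e-07, 8.294e-08]  ψ = [0, 1, 3, 2]  (obs o_5=4)
backtrack: best end state = 0; path = [0, 1, 1, 0, 0, 0]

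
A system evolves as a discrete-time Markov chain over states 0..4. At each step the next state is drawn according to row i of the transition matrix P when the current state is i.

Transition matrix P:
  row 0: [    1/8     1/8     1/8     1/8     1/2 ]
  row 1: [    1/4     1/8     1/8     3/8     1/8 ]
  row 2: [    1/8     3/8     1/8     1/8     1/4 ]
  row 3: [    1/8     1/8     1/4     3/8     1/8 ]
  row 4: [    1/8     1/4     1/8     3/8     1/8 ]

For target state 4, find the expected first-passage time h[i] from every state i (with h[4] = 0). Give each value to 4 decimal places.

First-step conditioning: h[4] = 0; for i ≠ 4, h[i] = 1 + Σ_k P[i][k]·h[k].
  h[0] = 1 + 1/8·h[0] + 1/8·h[1] + 1/8·h[2] + 1/8·h[3]
  h[1] = 1 + 1/4·h[0] + 1/8·h[1] + 1/8·h[2] + 3/8·h[3]
  h[2] = 1 + 1/8·h[0] + 3/8·h[1] + 1/8·h[2] + 1/8·h[3]
  h[3] = 1 + 1/8·h[0] + 1/8·h[1] + 1/4·h[2] + 3/8·h[3]
Solving the 4×4 linear system over states ≠ 4 gives exactly h = [1520/483, 768/161, 2096/483, 792/161, 0] (h[4] = 0 is the target).

h = [3.1470, 4.7702, 4.3395, 4.9193, 0.0000]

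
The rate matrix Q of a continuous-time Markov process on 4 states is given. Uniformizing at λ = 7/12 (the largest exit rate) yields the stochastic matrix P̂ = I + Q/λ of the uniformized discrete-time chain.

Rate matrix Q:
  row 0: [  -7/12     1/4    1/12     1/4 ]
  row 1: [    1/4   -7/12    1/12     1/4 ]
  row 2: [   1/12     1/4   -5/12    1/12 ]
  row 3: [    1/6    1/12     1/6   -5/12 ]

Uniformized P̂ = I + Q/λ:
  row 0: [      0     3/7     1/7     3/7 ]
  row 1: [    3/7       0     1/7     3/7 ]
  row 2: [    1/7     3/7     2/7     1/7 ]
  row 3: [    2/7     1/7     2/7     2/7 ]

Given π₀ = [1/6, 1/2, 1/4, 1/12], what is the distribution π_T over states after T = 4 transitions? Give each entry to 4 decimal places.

π = [0.2211, 0.2390, 0.2200, 0.3199]

t=0: π = [0.1667, 0.5000, 0.2500, 0.0833]
t=1: π = [0.2738, 0.1905, 0.1905, 0.3452]
t=2: π = [0.2075, 0.2483, 0.2194, 0.3248]
t=3: π = [0.2306, 0.2293, 0.2206, 0.3195]
t=4: π = [0.2211, 0.2390, 0.2200, 0.3199]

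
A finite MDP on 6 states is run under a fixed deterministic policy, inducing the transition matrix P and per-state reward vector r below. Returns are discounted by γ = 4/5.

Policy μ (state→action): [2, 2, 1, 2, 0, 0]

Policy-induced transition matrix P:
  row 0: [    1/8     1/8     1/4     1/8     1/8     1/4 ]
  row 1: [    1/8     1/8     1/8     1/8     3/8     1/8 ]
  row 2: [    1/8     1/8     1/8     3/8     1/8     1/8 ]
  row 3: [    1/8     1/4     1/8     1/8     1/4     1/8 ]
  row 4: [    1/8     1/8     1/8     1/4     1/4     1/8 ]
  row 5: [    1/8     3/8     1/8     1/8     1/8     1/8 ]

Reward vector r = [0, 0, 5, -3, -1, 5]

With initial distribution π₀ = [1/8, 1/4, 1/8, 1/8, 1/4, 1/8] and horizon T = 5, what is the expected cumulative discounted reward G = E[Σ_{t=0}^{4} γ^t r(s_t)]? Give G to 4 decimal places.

t=0: π = [0.1250, 0.2500, 0.1250, 0.1250, 0.2500, 0.1250], E[r] = 0.6250, γ^t·E[r] = 0.625000, running G = 0.625000
t=1: π = [0.1250, 0.1719, 0.1406, 0.1875, 0.2344, 0.1406], E[r] = 0.6094, γ^t·E[r] = 0.487500, running G = 1.112500
t=2: π = [0.1250, 0.1836, 0.1406, 0.1895, 0.2207, 0.1406], E[r] = 0.6172, γ^t·E[r] = 0.395000, running G = 1.507500
t=3: π = [0.1250, 0.1838, 0.1406, 0.1877, 0.2222, 0.1406], E[r] = 0.6208, γ^t·E[r] = 0.317875, running G = 1.825375
t=4: π = [0.1250, 0.1836, 0.1406, 0.1879, 0.2222, 0.1406], E[r] = 0.6203, γ^t·E[r] = 0.254063, running G = 2.079438

G = 2.0794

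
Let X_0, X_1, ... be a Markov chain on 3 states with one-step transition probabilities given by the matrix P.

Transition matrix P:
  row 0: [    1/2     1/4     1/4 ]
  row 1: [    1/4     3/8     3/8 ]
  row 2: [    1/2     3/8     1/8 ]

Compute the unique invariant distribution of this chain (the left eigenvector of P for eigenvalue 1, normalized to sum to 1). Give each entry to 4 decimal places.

π = [0.4194, 0.3226, 0.2581]

Balance equations π_j = Σ_i π_i·P[i][j]:
  π_0 = 1/2·π_0 + 1/4·π_1 + 1/2·π_2
  π_1 = 1/4·π_0 + 3/8·π_1 + 3/8·π_2
  normalize: π_0 + π_1 + π_2 = 1
Solving the linear system gives exactly π = [13/31, 10/31, 8/31].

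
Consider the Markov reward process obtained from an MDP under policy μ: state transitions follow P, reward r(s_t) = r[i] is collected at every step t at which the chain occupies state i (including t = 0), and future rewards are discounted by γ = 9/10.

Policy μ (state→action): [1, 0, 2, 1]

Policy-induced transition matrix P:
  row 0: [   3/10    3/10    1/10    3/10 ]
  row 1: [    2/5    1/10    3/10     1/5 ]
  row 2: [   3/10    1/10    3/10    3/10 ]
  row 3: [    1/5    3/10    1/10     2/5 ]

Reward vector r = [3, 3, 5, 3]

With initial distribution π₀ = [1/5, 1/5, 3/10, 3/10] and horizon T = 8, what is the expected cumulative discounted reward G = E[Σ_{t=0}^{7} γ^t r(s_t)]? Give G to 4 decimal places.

t=0: π = [0.2000, 0.2000, 0.3000, 0.3000], E[r] = 3.6000, γ^t·E[r] = 3.600000, running G = 3.600000
t=1: π = [0.2900, 0.2000, 0.2000, 0.3100], E[r] = 3.4000, γ^t·E[r] = 3.060000, running G = 6.660000
t=2: π = [0.2890, 0.2200, 0.1800, 0.3110], E[r] = 3.3600, γ^t·E[r] = 2.721600, running G = 9.381600
t=3: π = [0.2909, 0.2200, 0.1800, 0.3091], E[r] = 3.3600, γ^t·E[r] = 2.449440, running G = 11.831040
t=4: π = [0.2911, 0.2200, 0.1800, 0.3089], E[r] = 3.3600, γ^t·E[r] = 2.204496, running G = 14.035536
t=5: π = [0.2911, 0.2200, 0.1800, 0.3089], E[r] = 3.3600, γ^t·E[r] = 1.984046, running G = 16.019582
t=6: π = [0.2911, 0.2200, 0.1800, 0.3089], E[r] = 3.3600, γ^t·E[r] = 1.785642, running G = 17.805224
t=7: π = [0.2911, 0.2200, 0.1800, 0.3089], E[r] = 3.3600, γ^t·E[r] = 1.607078, running G = 19.412302

G = 19.4123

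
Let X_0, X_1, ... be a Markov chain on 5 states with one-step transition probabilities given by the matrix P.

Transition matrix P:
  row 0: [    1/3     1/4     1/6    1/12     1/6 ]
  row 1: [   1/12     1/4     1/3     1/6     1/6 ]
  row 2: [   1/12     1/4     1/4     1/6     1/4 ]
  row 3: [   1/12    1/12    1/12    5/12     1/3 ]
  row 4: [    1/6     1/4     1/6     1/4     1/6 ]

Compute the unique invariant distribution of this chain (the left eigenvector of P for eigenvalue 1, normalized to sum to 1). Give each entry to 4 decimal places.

π = [0.1358, 0.2114, 0.1992, 0.2318, 0.2219]

Balance equations π_j = Σ_i π_i·P[i][j]:
  π_0 = 1/3·π_0 + 1/12·π_1 + 1/12·π_2 + 1/12·π_3 + 1/6·π_4
  π_1 = 1/4·π_0 + 1/4·π_1 + 1/4·π_2 + 1/12·π_3 + 1/4·π_4
  π_2 = 1/6·π_0 + 1/3·π_1 + 1/4·π_2 + 1/12·π_3 + 1/6·π_4
  π_3 = 1/12·π_0 + 1/6·π_1 + 1/6·π_2 + 5/12·π_3 + 1/4·π_4
  normalize: π_0 + π_1 + π_2 + π_3 + π_4 = 1
Solving the linear system gives exactly π = [1715/12632, 1335/6316, 629/3158, 366/1579, 2803/12632].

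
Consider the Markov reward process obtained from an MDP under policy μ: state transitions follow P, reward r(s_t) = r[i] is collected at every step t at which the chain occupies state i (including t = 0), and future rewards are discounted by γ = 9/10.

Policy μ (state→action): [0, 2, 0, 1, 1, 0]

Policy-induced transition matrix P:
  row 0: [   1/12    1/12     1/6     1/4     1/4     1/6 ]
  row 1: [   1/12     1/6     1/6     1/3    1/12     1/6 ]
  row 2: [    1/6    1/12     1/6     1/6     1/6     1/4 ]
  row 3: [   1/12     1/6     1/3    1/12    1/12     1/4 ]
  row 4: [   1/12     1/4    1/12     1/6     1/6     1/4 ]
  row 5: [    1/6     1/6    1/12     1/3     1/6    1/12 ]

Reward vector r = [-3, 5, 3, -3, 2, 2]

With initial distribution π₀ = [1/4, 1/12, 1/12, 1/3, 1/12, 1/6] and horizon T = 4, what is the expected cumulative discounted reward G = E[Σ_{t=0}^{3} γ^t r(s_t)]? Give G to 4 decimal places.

t=0: π = [0.2500, 0.0833, 0.0833, 0.3333, 0.0833, 0.1667], E[r] = -0.5833, γ^t·E[r] = -0.583333, running G = -0.583333
t=1: π = [0.1042, 0.1458, 0.2014, 0.2014, 0.1528, 0.1944], E[r] = 1.1111, γ^t·E[r] = 1.000000, running G = 0.416667
t=2: π = [0.1163, 0.1539, 0.1713, 0.2153, 0.1464, 0.1968], E[r] = 0.9751, γ^t·E[r] = 0.789844, running G = 1.206510
t=3: π = [0.1140, 0.1549, 0.1739, 0.2169, 0.1456, 0.1947], E[r] = 0.9843, γ^t·E[r] = 0.717539, running G = 1.924049

G = 1.9240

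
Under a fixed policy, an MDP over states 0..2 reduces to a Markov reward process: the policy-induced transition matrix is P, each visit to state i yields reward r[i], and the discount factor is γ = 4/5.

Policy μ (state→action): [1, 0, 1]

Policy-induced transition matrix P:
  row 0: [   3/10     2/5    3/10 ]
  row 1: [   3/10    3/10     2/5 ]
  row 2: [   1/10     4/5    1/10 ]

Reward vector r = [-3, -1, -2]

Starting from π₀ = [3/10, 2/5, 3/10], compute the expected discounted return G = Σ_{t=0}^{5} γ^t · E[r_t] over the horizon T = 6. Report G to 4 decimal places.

t=0: π = [0.3000, 0.4000, 0.3000], E[r] = -1.9000, γ^t·E[r] = -1.900000, running G = -1.900000
t=1: π = [0.2400, 0.4800, 0.2800], E[r] = -1.7600, γ^t·E[r] = -1.408000, running G = -3.308000
t=2: π = [0.2440, 0.4640, 0.2920], E[r] = -1.7800, γ^t·E[r] = -1.139200, running G = -4.447200
t=3: π = [0.2416, 0.4704, 0.2880], E[r] = -1.7712, γ^t·E[r] = -0.906854, running G = -5.354054
t=4: π = [0.2424, 0.4682, 0.2894], E[r] = -1.7742, γ^t·E[r] = -0.726729, running G = -6.080783
t=5: π = [0.2421, 0.4690, 0.2889], E[r] = -1.7732, γ^t·E[r] = -0.581026, running G = -6.661810

G = -6.6618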